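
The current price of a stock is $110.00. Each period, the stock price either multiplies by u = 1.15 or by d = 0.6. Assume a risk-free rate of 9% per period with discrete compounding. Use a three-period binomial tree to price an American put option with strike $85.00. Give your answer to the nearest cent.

Risk-neutral probability p = (1 + 0.09 − 0.6)/(1.15 − 0.6) = 0.4900/0.5500 = 0.8909
Terminal stock prices: S_uuu = 167.3, S_uud = 87.28, S_udd = 45.54, S_ddd = 23.76
Terminal payoffs (K − S): max(-82.3, 0) = 0, max(-2.285, 0) = 0, max(39.46, 0) = 39.46, max(61.24, 0) = 61.24
Node uu (S = 145.5): continuation = 1/1.09·[0.8909·0.0000 + 0.1091·0.0000] = 0.0000; exercise value = 0.0000 ≤ continuation, so V_uu = 0.0000
Node ud (S = 75.9): continuation = 1/1.09·[0.8909·0.0000 + 0.1091·39.4600] = 3.9493; exercise value = 9.1000 > continuation, so V_ud = 9.1000 (exercise)
Node dd (S = 39.6): continuation = 1/1.09·[0.8909·39.4600 + 0.1091·61.2400] = 38.3817; exercise value = 45.4000 > continuation, so V_dd = 45.4000 (exercise)
Node u (S = 126.5): continuation = 1/1.09·[0.8909·0.0000 + 0.1091·9.1000] = 0.9108; exercise value = 0.0000 ≤ continuation, so V_u = 0.9108
Node d (S = 66): continuation = 1/1.09·[0.8909·9.1000 + 0.1091·45.4000] = 11.9817; exercise value = 19.0000 > continuation, so V_d = 19.0000 (exercise)
Node 0 (S = 110): continuation = 1/1.09·[0.8909·0.9108 + 0.1091·19.0000] = 2.6460; exercise value = 0.0000 ≤ continuation, so V_0 = 2.6460

$2.65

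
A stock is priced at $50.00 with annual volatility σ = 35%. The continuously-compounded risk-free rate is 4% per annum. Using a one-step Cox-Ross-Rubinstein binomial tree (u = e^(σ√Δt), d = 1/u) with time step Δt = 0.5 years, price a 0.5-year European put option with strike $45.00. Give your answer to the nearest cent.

$3.05

CRR parameters: u = e^(σ√Δt) = e^(0.35·√0.5) = 1.2808, d = 1/u = 0.7808
Per-period rate: rΔt = 0.04·0.5 = 0.02, so R = e^0.02 = 1.0202
Risk-neutral probability p = (e^0.02 − 0.7808)/(1.2808 − 0.7808) = 0.2394/0.5000 = 0.4788
Terminal stock prices: S_u = 64.04, S_d = 39.04
Terminal payoffs (K − S): max(-19.04, 0) = 0, max(5.962, 0) = 5.962
Node 0 (S = 50): V_0 = e^(−0.02)·[0.4788·0.0000 + 0.5212·5.9620] = 3.0456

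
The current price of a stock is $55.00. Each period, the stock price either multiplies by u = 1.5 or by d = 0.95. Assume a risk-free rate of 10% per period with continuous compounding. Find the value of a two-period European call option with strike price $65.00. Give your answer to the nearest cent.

$8.26

Risk-neutral probability p = (e^0.1 − 0.95)/(1.5 − 0.95) = 0.1552/0.5500 = 0.2821
Terminal stock prices: S_uu = 123.8, S_ud = 78.38, S_dd = 49.64
Terminal payoffs (S − K): max(58.75, 0) = 58.75, max(13.38, 0) = 13.38, max(-15.36, 0) = 0
Node u (S = 82.5): V_u = e^(−0.1)·[0.2821·58.7500 + 0.7179·13.3750] = 23.6856
Node d (S = 52.25): V_d = e^(−0.1)·[0.2821·13.3750 + 0.7179·0.0000] = 3.4144
Node 0 (S = 55): V_0 = e^(−0.1)·[0.2821·23.6856 + 0.7179·3.4144] = 8.2643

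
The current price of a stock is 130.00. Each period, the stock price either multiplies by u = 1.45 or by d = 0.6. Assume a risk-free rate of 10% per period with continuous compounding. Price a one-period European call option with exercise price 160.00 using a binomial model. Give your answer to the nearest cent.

Risk-neutral probability p = (e^0.1 − 0.6)/(1.45 − 0.6) = 0.5052/0.8500 = 0.5943
Terminal stock prices: S_u = 188.5, S_d = 78
Terminal payoffs (S − K): max(28.5, 0) = 28.5, max(-82, 0) = 0
Node 0 (S = 130): V_0 = e^(−0.1)·[0.5943·28.5000 + 0.4057·0.0000] = 15.3262

15.33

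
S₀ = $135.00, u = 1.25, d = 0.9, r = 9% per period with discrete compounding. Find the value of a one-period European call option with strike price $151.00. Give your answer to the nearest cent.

$8.84

Risk-neutral probability p = (1 + 0.09 − 0.9)/(1.25 − 0.9) = 0.1900/0.3500 = 0.5429
Terminal stock prices: S_u = 168.8, S_d = 121.5
Terminal payoffs (S − K): max(17.75, 0) = 17.75, max(-29.5, 0) = 0
Node 0 (S = 135): V_0 = 1/1.09·[0.5429·17.7500 + 0.4571·0.0000] = 8.8401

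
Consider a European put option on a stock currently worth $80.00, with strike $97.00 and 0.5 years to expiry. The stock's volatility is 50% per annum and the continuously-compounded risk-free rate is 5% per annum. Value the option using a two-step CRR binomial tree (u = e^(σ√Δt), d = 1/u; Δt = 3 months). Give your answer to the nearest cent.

CRR parameters: u = e^(σ√Δt) = e^(0.5·√0.25) = 1.2840, d = 1/u = 0.7788
Per-period rate: rΔt = 0.05·0.25 = 0.0125, so R = e^0.0125 = 1.0126
Risk-neutral probability p = (e^0.0125 − 0.7788)/(1.2840 − 0.7788) = 0.2338/0.5052 = 0.4627
Terminal stock prices: S_uu = 131.9, S_ud = 80, S_dd = 48.52
Terminal payoffs (K − S): max(-34.9, 0) = 0, max(17, 0) = 17, max(48.48, 0) = 48.48
Node u (S = 102.7): V_u = e^(−0.0125)·[0.4627·0.0000 + 0.5373·17.0000] = 9.0203
Node d (S = 62.3): V_d = e^(−0.0125)·[0.4627·17.0000 + 0.5373·48.4775] = 33.4910
Node 0 (S = 80): V_0 = e^(−0.0125)·[0.4627·9.0203 + 0.5373·33.4910] = 21.8925

$21.89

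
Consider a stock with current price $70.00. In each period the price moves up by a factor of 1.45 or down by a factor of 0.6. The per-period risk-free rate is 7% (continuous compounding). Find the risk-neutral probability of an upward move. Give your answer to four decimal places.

p = 0.5559

Risk-neutral probability p = (e^0.07 − 0.6)/(1.45 − 0.6) = 0.4725/0.8500 = 0.5559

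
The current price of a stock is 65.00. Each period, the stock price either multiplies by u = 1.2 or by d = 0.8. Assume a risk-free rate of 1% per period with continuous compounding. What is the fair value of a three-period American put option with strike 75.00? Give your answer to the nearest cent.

13.91

Risk-neutral probability p = (e^0.01 − 0.8)/(1.2 − 0.8) = 0.2101/0.4000 = 0.5251
Terminal stock prices: S_uuu = 112.3, S_uud = 74.88, S_udd = 49.92, S_ddd = 33.28
Terminal payoffs (K − S): max(-37.32, 0) = 0, max(0.12, 0) = 0.12, max(25.08, 0) = 25.08, max(41.72, 0) = 41.72
Node uu (S = 93.6): continuation = e^(−0.01)·[0.5251·0.0000 + 0.4749·0.1200] = 0.0564; exercise value = 0.0000 ≤ continuation, so V_uu = 0.0564
Node ud (S = 62.4): continuation = e^(−0.01)·[0.5251·0.1200 + 0.4749·25.0800] = 11.8537; exercise value = 12.6000 > continuation, so V_ud = 12.6000 (exercise)
Node dd (S = 41.6): continuation = e^(−0.01)·[0.5251·25.0800 + 0.4749·41.7200] = 32.6537; exercise value = 33.4000 > continuation, so V_dd = 33.4000 (exercise)
Node u (S = 78): continuation = e^(−0.01)·[0.5251·0.0564 + 0.4749·12.6000] = 5.9532; exercise value = 0.0000 ≤ continuation, so V_u = 5.9532
Node d (S = 52): continuation = e^(−0.01)·[0.5251·12.6000 + 0.4749·33.4000] = 22.2537; exercise value = 23.0000 > continuation, so V_d = 23.0000 (exercise)
Node 0 (S = 65): continuation = e^(−0.01)·[0.5251·5.9532 + 0.4749·23.0000] = 13.9085; exercise value = 10.0000 ≤ continuation, so V_0 = 13.9085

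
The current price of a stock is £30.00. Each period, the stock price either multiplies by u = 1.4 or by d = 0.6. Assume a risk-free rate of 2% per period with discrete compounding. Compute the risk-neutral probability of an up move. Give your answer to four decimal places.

Risk-neutral probability p = (1 + 0.02 − 0.6)/(1.4 − 0.6) = 0.4200/0.8000 = 0.5250

p = 0.5250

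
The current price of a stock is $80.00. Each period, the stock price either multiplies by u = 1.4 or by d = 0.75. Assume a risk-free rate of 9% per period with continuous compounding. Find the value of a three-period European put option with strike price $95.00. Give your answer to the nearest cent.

Risk-neutral probability p = (e^0.09 − 0.75)/(1.4 − 0.75) = 0.3442/0.6500 = 0.5295
Terminal stock prices: S_uuu = 219.5, S_uud = 117.6, S_udd = 63, S_ddd = 33.75
Terminal payoffs (K − S): max(-124.5, 0) = 0, max(-22.6, 0) = 0, max(32, 0) = 32, max(61.25, 0) = 61.25
Node uu (S = 156.8): V_uu = e^(−0.09)·[0.5295·0.0000 + 0.4705·0.0000] = 0.0000
Node ud (S = 84): V_ud = e^(−0.09)·[0.5295·0.0000 + 0.4705·32.0000] = 13.7602
Node dd (S = 45): V_dd = e^(−0.09)·[0.5295·32.0000 + 0.4705·61.2500] = 41.8235
Node u (S = 112): V_u = e^(−0.09)·[0.5295·0.0000 + 0.4705·13.7602] = 5.9170
Node d (S = 60): V_d = e^(−0.09)·[0.5295·13.7602 + 0.4705·41.8235] = 24.6432
Node 0 (S = 80): V_0 = e^(−0.09)·[0.5295·5.9170 + 0.4705·24.6432] = 13.4601

$13.46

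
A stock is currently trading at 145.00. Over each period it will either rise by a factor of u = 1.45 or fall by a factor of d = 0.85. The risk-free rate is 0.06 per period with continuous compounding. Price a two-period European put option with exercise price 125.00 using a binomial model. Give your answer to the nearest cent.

Risk-neutral probability p = (e^0.06 − 0.85)/(1.45 − 0.85) = 0.2118/0.6000 = 0.3531
Terminal stock prices: S_uu = 304.9, S_ud = 178.7, S_dd = 104.8
Terminal payoffs (K − S): max(-179.9, 0) = 0, max(-53.71, 0) = 0, max(20.24, 0) = 20.24
Node u (S = 210.2): V_u = e^(−0.06)·[0.3531·0.0000 + 0.6469·0.0000] = 0.0000
Node d (S = 123.2): V_d = e^(−0.06)·[0.3531·0.0000 + 0.6469·20.2375] = 12.3300
Node 0 (S = 145): V_0 = e^(−0.06)·[0.3531·0.0000 + 0.6469·12.3300] = 7.5122

7.51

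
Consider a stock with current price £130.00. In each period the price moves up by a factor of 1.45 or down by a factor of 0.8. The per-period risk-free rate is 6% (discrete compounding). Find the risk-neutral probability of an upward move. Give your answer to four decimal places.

Risk-neutral probability p = (1 + 0.06 − 0.8)/(1.45 − 0.8) = 0.2600/0.6500 = 0.4000

p = 0.4000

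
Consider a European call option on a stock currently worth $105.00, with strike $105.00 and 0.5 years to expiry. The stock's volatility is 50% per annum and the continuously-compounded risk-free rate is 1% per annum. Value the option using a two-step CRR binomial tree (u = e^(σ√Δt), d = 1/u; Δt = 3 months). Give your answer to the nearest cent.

CRR parameters: u = e^(σ√Δt) = e^(0.5·√0.25) = 1.2840, d = 1/u = 0.7788
Per-period rate: rΔt = 0.01·0.25 = 0.0025, so R = e^0.0025 = 1.0025
Risk-neutral probability p = (e^0.0025 − 0.7788)/(1.2840 − 0.7788) = 0.2237/0.5052 = 0.4428
Terminal stock prices: S_uu = 173.1, S_ud = 105, S_dd = 63.69
Terminal payoffs (S − K): max(68.12, 0) = 68.12, max(0, 0) = 0, max(-41.31, 0) = 0
Node u (S = 134.8): V_u = e^(−0.0025)·[0.4428·68.1157 + 0.5572·0.0000] = 30.0848
Node d (S = 81.77): V_d = e^(−0.0025)·[0.4428·0.0000 + 0.5572·0.0000] = 0.0000
Node 0 (S = 105): V_0 = e^(−0.0025)·[0.4428·30.0848 + 0.5572·0.0000] = 13.2876

$13.29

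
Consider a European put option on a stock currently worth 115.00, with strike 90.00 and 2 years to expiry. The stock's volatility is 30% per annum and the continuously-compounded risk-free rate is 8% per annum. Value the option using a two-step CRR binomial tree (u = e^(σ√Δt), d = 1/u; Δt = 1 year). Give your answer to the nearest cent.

4.39

CRR parameters: u = e^(σ√Δt) = e^(0.3·√1) = 1.3499, d = 1/u = 0.7408
Per-period rate: rΔt = 0.08·1 = 0.08, so R = e^0.08 = 1.0833
Risk-neutral probability p = (e^0.08 − 0.7408)/(1.3499 − 0.7408) = 0.3425/0.6090 = 0.5623
Terminal stock prices: S_uu = 209.5, S_ud = 115, S_dd = 63.11
Terminal payoffs (K − S): max(-119.5, 0) = 0, max(-25, 0) = 0, max(26.89, 0) = 26.89
Node u (S = 155.2): V_u = e^(−0.08)·[0.5623·0.0000 + 0.4377·0.0000] = 0.0000
Node d (S = 85.19): V_d = e^(−0.08)·[0.5623·0.0000 + 0.4377·26.8867] = 10.8633
Node 0 (S = 115): V_0 = e^(−0.08)·[0.5623·0.0000 + 0.4377·10.8633] = 4.3892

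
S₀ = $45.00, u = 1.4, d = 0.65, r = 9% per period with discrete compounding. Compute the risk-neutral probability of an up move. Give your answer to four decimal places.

p = 0.5867

Risk-neutral probability p = (1 + 0.09 − 0.65)/(1.4 − 0.65) = 0.4400/0.7500 = 0.5867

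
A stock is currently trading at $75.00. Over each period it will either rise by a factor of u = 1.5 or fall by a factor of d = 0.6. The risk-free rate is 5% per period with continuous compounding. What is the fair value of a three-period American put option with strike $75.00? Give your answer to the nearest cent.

$18.20

Risk-neutral probability p = (e^0.05 − 0.6)/(1.5 − 0.6) = 0.4513/0.9000 = 0.5014
Terminal stock prices: S_uuu = 253.1, S_uud = 101.2, S_udd = 40.5, S_ddd = 16.2
Terminal payoffs (K − S): max(-178.1, 0) = 0, max(-26.25, 0) = 0, max(34.5, 0) = 34.5, max(58.8, 0) = 58.8
Node uu (S = 168.8): continuation = e^(−0.05)·[0.5014·0.0000 + 0.4986·0.0000] = 0.0000; exercise value = 0.0000 ≤ continuation, so V_uu = 0.0000
Node ud (S = 67.5): continuation = e^(−0.05)·[0.5014·0.0000 + 0.4986·34.5000] = 16.3624; exercise value = 7.5000 ≤ continuation, so V_ud = 16.3624
Node dd (S = 27): continuation = e^(−0.05)·[0.5014·34.5000 + 0.4986·58.8000] = 44.3422; exercise value = 48.0000 > continuation, so V_dd = 48.0000 (exercise)
Node u (S = 112.5): continuation = e^(−0.05)·[0.5014·0.0000 + 0.4986·16.3624] = 7.7602; exercise value = 0.0000 ≤ continuation, so V_u = 7.7602
Node d (S = 45): continuation = e^(−0.05)·[0.5014·16.3624 + 0.4986·48.0000] = 30.5692; exercise value = 30.0000 ≤ continuation, so V_d = 30.5692
Node 0 (S = 75): continuation = e^(−0.05)·[0.5014·7.7602 + 0.4986·30.5692] = 18.1994; exercise value = 0.0000 ≤ continuation, so V_0 = 18.1994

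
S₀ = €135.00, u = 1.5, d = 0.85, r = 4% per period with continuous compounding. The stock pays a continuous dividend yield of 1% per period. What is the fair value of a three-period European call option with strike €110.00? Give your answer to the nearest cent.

Per-period risk-free factor R = e^0.04 = 1.0408; dividend-adjusted growth = e^(0.04−0.01) = 1.0305.
Risk-neutral probability p = (1.0305 − 0.85)/(1.5 − 0.85) = 0.1805/0.6500 = 0.2776
Terminal stock prices: S_uuu = 455.6, S_uud = 258.2, S_udd = 146.3, S_ddd = 82.91
Terminal payoffs (S − K): max(345.6, 0) = 345.6, max(148.2, 0) = 148.2, max(36.31, 0) = 36.31, max(-27.09, 0) = 0
Node uu (S = 303.8): V_uu = e^(−0.04)·[0.2776·345.6250 + 0.7224·148.1875] = 195.0408
Node ud (S = 172.1): V_ud = e^(−0.04)·[0.2776·148.1875 + 0.7224·36.3062] = 64.7255
Node dd (S = 97.54): V_dd = e^(−0.04)·[0.2776·36.3062 + 0.7224·0.0000] = 9.6842
Node u (S = 202.5): V_u = e^(−0.04)·[0.2776·195.0408 + 0.7224·64.7255] = 96.9474
Node d (S = 114.8): V_d = e^(−0.04)·[0.2776·64.7255 + 0.7224·9.6842] = 23.9860
Node 0 (S = 135): V_0 = e^(−0.04)·[0.2776·96.9474 + 0.7224·23.9860] = 42.5070

€42.51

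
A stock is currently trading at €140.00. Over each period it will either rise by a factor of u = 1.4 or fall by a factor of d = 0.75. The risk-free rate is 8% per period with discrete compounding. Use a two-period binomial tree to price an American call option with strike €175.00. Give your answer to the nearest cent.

€21.97

Risk-neutral probability p = (1 + 0.08 − 0.75)/(1.4 − 0.75) = 0.3300/0.6500 = 0.5077
Terminal stock prices: S_uu = 274.4, S_ud = 147, S_dd = 78.75
Terminal payoffs (S − K): max(99.4, 0) = 99.4, max(-28, 0) = 0, max(-96.25, 0) = 0
Node u (S = 196): continuation = 1/1.08·[0.5077·99.4000 + 0.4923·0.0000] = 46.7265; exercise value = 21.0000 ≤ continuation, so V_u = 46.7265
Node d (S = 105): continuation = 1/1.08·[0.5077·0.0000 + 0.4923·0.0000] = 0.0000; exercise value = 0.0000 ≤ continuation, so V_d = 0.0000
Node 0 (S = 140): continuation = 1/1.08·[0.5077·46.7265 + 0.4923·0.0000] = 21.9654; exercise value = 0.0000 ≤ continuation, so V_0 = 21.9654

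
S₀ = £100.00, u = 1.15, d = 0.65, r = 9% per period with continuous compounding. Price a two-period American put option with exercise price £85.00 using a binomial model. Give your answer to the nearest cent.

Risk-neutral probability p = (e^0.09 − 0.65)/(1.15 − 0.65) = 0.4442/0.5000 = 0.8883
Terminal stock prices: S_uu = 132.2, S_ud = 74.75, S_dd = 42.25
Terminal payoffs (K − S): max(-47.25, 0) = 0, max(10.25, 0) = 10.25, max(42.75, 0) = 42.75
Node u (S = 115): continuation = e^(−0.09)·[0.8883·0.0000 + 0.1117·10.2500] = 1.0459; exercise value = 0.0000 ≤ continuation, so V_u = 1.0459
Node d (S = 65): continuation = e^(−0.09)·[0.8883·10.2500 + 0.1117·42.7500] = 12.6842; exercise value = 20.0000 > continuation, so V_d = 20.0000 (exercise)
Node 0 (S = 100): continuation = e^(−0.09)·[0.8883·1.0459 + 0.1117·20.0000] = 2.8900; exercise value = 0.0000 ≤ continuation, so V_0 = 2.8900

£2.89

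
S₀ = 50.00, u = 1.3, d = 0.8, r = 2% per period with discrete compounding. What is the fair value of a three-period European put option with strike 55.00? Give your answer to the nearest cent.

10.09

Risk-neutral probability p = (1 + 0.02 − 0.8)/(1.3 − 0.8) = 0.2200/0.5000 = 0.4400
Terminal stock prices: S_uuu = 109.9, S_uud = 67.6, S_udd = 41.6, S_ddd = 25.6
Terminal payoffs (K − S): max(-54.85, 0) = 0, max(-12.6, 0) = 0, max(13.4, 0) = 13.4, max(29.4, 0) = 29.4
Node uu (S = 84.5): V_uu = 1/1.02·[0.4400·0.0000 + 0.5600·0.0000] = 0.0000
Node ud (S = 52): V_ud = 1/1.02·[0.4400·0.0000 + 0.5600·13.4000] = 7.3569
Node dd (S = 32): V_dd = 1/1.02·[0.4400·13.4000 + 0.5600·29.4000] = 21.9216
Node u (S = 65): V_u = 1/1.02·[0.4400·0.0000 + 0.5600·7.3569] = 4.0391
Node d (S = 40): V_d = 1/1.02·[0.4400·7.3569 + 0.5600·21.9216] = 15.2089
Node 0 (S = 50): V_0 = 1/1.02·[0.4400·4.0391 + 0.5600·15.2089] = 10.0923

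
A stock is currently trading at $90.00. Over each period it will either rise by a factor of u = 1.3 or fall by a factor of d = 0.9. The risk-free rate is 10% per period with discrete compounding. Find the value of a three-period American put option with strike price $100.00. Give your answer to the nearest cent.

$10.00

Risk-neutral probability p = (1 + 0.1 − 0.9)/(1.3 − 0.9) = 0.2000/0.4000 = 0.5000
Terminal stock prices: S_uuu = 197.7, S_uud = 136.9, S_udd = 94.77, S_ddd = 65.61
Terminal payoffs (K − S): max(-97.73, 0) = 0, max(-36.89, 0) = 0, max(5.23, 0) = 5.23, max(34.39, 0) = 34.39
Node uu (S = 152.1): continuation = 1/1.1·[0.5000·0.0000 + 0.5000·0.0000] = 0.0000; exercise value = 0.0000 ≤ continuation, so V_uu = 0.0000
Node ud (S = 105.3): continuation = 1/1.1·[0.5000·0.0000 + 0.5000·5.2300] = 2.3773; exercise value = 0.0000 ≤ continuation, so V_ud = 2.3773
Node dd (S = 72.9): continuation = 1/1.1·[0.5000·5.2300 + 0.5000·34.3900] = 18.0091; exercise value = 27.1000 > continuation, so V_dd = 27.1000 (exercise)
Node u (S = 117): continuation = 1/1.1·[0.5000·0.0000 + 0.5000·2.3773] = 1.0806; exercise value = 0.0000 ≤ continuation, so V_u = 1.0806
Node d (S = 81): continuation = 1/1.1·[0.5000·2.3773 + 0.5000·27.1000] = 13.3988; exercise value = 19.0000 > continuation, so V_d = 19.0000 (exercise)
Node 0 (S = 90): continuation = 1/1.1·[0.5000·1.0806 + 0.5000·19.0000] = 9.1275; exercise value = 10.0000 > continuation, so V_0 = 10.0000 (exercise)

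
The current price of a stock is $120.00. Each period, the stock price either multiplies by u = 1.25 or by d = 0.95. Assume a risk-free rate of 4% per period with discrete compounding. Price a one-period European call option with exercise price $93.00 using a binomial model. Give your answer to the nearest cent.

Risk-neutral probability p = (1 + 0.04 − 0.95)/(1.25 − 0.95) = 0.0900/0.3000 = 0.3000
Terminal stock prices: S_u = 150, S_d = 114
Terminal payoffs (S − K): max(57, 0) = 57, max(21, 0) = 21
Node 0 (S = 120): V_0 = 1/1.04·[0.3000·57.0000 + 0.7000·21.0000] = 30.5769

$30.58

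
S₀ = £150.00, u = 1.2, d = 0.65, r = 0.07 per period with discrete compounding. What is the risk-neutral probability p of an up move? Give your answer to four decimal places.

p = 0.7636

Risk-neutral probability p = (1 + 0.07 − 0.65)/(1.2 − 0.65) = 0.4200/0.5500 = 0.7636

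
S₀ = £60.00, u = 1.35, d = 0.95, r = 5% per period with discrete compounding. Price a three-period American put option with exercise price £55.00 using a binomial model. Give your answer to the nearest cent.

£1.30

Risk-neutral probability p = (1 + 0.05 − 0.95)/(1.35 − 0.95) = 0.1000/0.4000 = 0.2500
Terminal stock prices: S_uuu = 147.6, S_uud = 103.9, S_udd = 73.1, S_ddd = 51.44
Terminal payoffs (K − S): max(-92.62, 0) = 0, max(-48.88, 0) = 0, max(-18.1, 0) = 0, max(3.558, 0) = 3.558
Node uu (S = 109.4): continuation = 1/1.05·[0.2500·0.0000 + 0.7500·0.0000] = 0.0000; exercise value = 0.0000 ≤ continuation, so V_uu = 0.0000
Node ud (S = 76.95): continuation = 1/1.05·[0.2500·0.0000 + 0.7500·0.0000] = 0.0000; exercise value = 0.0000 ≤ continuation, so V_ud = 0.0000
Node dd (S = 54.15): continuation = 1/1.05·[0.2500·0.0000 + 0.7500·3.5575] = 2.5411; exercise value = 0.8500 ≤ continuation, so V_dd = 2.5411
Node u (S = 81): continuation = 1/1.05·[0.2500·0.0000 + 0.7500·0.0000] = 0.0000; exercise value = 0.0000 ≤ continuation, so V_u = 0.0000
Node d (S = 57): continuation = 1/1.05·[0.2500·0.0000 + 0.7500·2.5411] = 1.8151; exercise value = 0.0000 ≤ continuation, so V_d = 1.8151
Node 0 (S = 60): continuation = 1/1.05·[0.2500·0.0000 + 0.7500·1.8151] = 1.2965; exercise value = 0.0000 ≤ continuation, so V_0 = 1.2965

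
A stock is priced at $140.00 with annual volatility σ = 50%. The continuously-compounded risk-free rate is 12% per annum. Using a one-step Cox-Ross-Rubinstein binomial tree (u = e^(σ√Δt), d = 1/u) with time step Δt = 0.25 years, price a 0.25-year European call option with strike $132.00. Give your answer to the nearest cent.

$23.09

CRR parameters: u = e^(σ√Δt) = e^(0.5·√0.25) = 1.2840, d = 1/u = 0.7788
Per-period rate: rΔt = 0.12·0.25 = 0.03, so R = e^0.03 = 1.0305
Risk-neutral probability p = (e^0.03 − 0.7788)/(1.2840 − 0.7788) = 0.2517/0.5052 = 0.4981
Terminal stock prices: S_u = 179.8, S_d = 109
Terminal payoffs (S − K): max(47.76, 0) = 47.76, max(-22.97, 0) = 0
Node 0 (S = 140): V_0 = e^(−0.03)·[0.4981·47.7636 + 0.5019·0.0000] = 23.0880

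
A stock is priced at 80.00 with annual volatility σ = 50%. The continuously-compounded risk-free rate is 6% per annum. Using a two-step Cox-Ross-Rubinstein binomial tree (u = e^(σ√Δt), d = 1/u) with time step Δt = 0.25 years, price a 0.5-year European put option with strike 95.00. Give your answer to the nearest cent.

CRR parameters: u = e^(σ√Δt) = e^(0.5·√0.25) = 1.2840, d = 1/u = 0.7788
Per-period rate: rΔt = 0.06·0.25 = 0.015, so R = e^0.015 = 1.0151
Risk-neutral probability p = (e^0.015 − 0.7788)/(1.2840 − 0.7788) = 0.2363/0.5052 = 0.4677
Terminal stock prices: S_uu = 131.9, S_ud = 80, S_dd = 48.52
Terminal payoffs (K − S): max(-36.9, 0) = 0, max(15, 0) = 15, max(46.48, 0) = 46.48
Node u (S = 102.7): V_u = e^(−0.015)·[0.4677·0.0000 + 0.5323·15.0000] = 7.8651
Node d (S = 62.3): V_d = e^(−0.015)·[0.4677·15.0000 + 0.5323·46.4775] = 31.2816
Node 0 (S = 80): V_0 = e^(−0.015)·[0.4677·7.8651 + 0.5323·31.2816] = 20.0262

20.03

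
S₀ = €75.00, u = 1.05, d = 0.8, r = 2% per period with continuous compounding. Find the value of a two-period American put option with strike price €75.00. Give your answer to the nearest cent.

€2.96

Risk-neutral probability p = (e^0.02 − 0.8)/(1.05 − 0.8) = 0.2202/0.2500 = 0.8808
Terminal stock prices: S_uu = 82.69, S_ud = 63, S_dd = 48
Terminal payoffs (K − S): max(-7.688, 0) = 0, max(12, 0) = 12, max(27, 0) = 27
Node u (S = 78.75): continuation = e^(−0.02)·[0.8808·0.0000 + 0.1192·12.0000] = 1.4020; exercise value = 0.0000 ≤ continuation, so V_u = 1.4020
Node d (S = 60): continuation = e^(−0.02)·[0.8808·12.0000 + 0.1192·27.0000] = 13.5149; exercise value = 15.0000 > continuation, so V_d = 15.0000 (exercise)
Node 0 (S = 75): continuation = e^(−0.02)·[0.8808·1.4020 + 0.1192·15.0000] = 2.9630; exercise value = 0.0000 ≤ continuation, so V_0 = 2.9630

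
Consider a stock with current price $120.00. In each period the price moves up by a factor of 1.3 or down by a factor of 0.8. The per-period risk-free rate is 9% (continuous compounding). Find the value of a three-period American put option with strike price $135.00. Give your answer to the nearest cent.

Risk-neutral probability p = (e^0.09 − 0.8)/(1.3 − 0.8) = 0.2942/0.5000 = 0.5883
Terminal stock prices: S_uuu = 263.6, S_uud = 162.2, S_udd = 99.84, S_ddd = 61.44
Terminal payoffs (K − S): max(-128.6, 0) = 0, max(-27.24, 0) = 0, max(35.16, 0) = 35.16, max(73.56, 0) = 73.56
Node uu (S = 202.8): continuation = e^(−0.09)·[0.5883·0.0000 + 0.4117·0.0000] = 0.0000; exercise value = 0.0000 ≤ continuation, so V_uu = 0.0000
Node ud (S = 124.8): continuation = e^(−0.09)·[0.5883·0.0000 + 0.4117·35.1600] = 13.2279; exercise value = 10.2000 ≤ continuation, so V_ud = 13.2279
Node dd (S = 76.8): continuation = e^(−0.09)·[0.5883·35.1600 + 0.4117·73.5600] = 46.5807; exercise value = 58.2000 > continuation, so V_dd = 58.2000 (exercise)
Node u (S = 156): continuation = e^(−0.09)·[0.5883·0.0000 + 0.4117·13.2279] = 4.9766; exercise value = 0.0000 ≤ continuation, so V_u = 4.9766
Node d (S = 96): continuation = e^(−0.09)·[0.5883·13.2279 + 0.4117·58.2000] = 29.0089; exercise value = 39.0000 > continuation, so V_d = 39.0000 (exercise)
Node 0 (S = 120): continuation = e^(−0.09)·[0.5883·4.9766 + 0.4117·39.0000] = 17.3486; exercise value = 15.0000 ≤ continuation, so V_0 = 17.3486

$17.35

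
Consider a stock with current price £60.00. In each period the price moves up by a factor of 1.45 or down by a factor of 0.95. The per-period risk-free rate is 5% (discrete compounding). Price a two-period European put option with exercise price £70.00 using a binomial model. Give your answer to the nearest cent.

£9.20

Risk-neutral probability p = (1 + 0.05 − 0.95)/(1.45 − 0.95) = 0.1000/0.5000 = 0.2000
Terminal stock prices: S_uu = 126.2, S_ud = 82.65, S_dd = 54.15
Terminal payoffs (K − S): max(-56.15, 0) = 0, max(-12.65, 0) = 0, max(15.85, 0) = 15.85
Node u (S = 87): V_u = 1/1.05·[0.2000·0.0000 + 0.8000·0.0000] = 0.0000
Node d (S = 57): V_d = 1/1.05·[0.2000·0.0000 + 0.8000·15.8500] = 12.0762
Node 0 (S = 60): V_0 = 1/1.05·[0.2000·0.0000 + 0.8000·12.0762] = 9.2009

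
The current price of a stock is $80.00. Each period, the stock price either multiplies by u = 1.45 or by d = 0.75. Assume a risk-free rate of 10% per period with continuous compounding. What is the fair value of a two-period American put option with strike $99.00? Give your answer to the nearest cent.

Risk-neutral probability p = (e^0.1 − 0.75)/(1.45 − 0.75) = 0.3552/0.7000 = 0.5074
Terminal stock prices: S_uu = 168.2, S_ud = 87, S_dd = 45
Terminal payoffs (K − S): max(-69.2, 0) = 0, max(12, 0) = 12, max(54, 0) = 54
Node u (S = 116): continuation = e^(−0.1)·[0.5074·0.0000 + 0.4926·12.0000] = 5.3488; exercise value = 0.0000 ≤ continuation, so V_u = 5.3488
Node d (S = 60): continuation = e^(−0.1)·[0.5074·12.0000 + 0.4926·54.0000] = 29.5789; exercise value = 39.0000 > continuation, so V_d = 39.0000 (exercise)
Node 0 (S = 80): continuation = e^(−0.1)·[0.5074·5.3488 + 0.4926·39.0000] = 19.8393; exercise value = 19.0000 ≤ continuation, so V_0 = 19.8393

$19.84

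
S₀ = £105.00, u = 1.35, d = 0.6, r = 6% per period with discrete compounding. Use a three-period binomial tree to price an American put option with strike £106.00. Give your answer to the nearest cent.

£20.11

Risk-neutral probability p = (1 + 0.06 − 0.6)/(1.35 − 0.6) = 0.4600/0.7500 = 0.6133
Terminal stock prices: S_uuu = 258.3, S_uud = 114.8, S_udd = 51.03, S_ddd = 22.68
Terminal payoffs (K − S): max(-152.3, 0) = 0, max(-8.818, 0) = 0, max(54.97, 0) = 54.97, max(83.32, 0) = 83.32
Node uu (S = 191.4): continuation = 1/1.06·[0.6133·0.0000 + 0.3867·0.0000] = 0.0000; exercise value = 0.0000 ≤ continuation, so V_uu = 0.0000
Node ud (S = 85.05): continuation = 1/1.06·[0.6133·0.0000 + 0.3867·54.9700] = 20.0519; exercise value = 20.9500 > continuation, so V_ud = 20.9500 (exercise)
Node dd (S = 37.8): continuation = 1/1.06·[0.6133·54.9700 + 0.3867·83.3200] = 62.2000; exercise value = 68.2000 > continuation, so V_dd = 68.2000 (exercise)
Node u (S = 141.8): continuation = 1/1.06·[0.6133·0.0000 + 0.3867·20.9500] = 7.6421; exercise value = 0.0000 ≤ continuation, so V_u = 7.6421
Node d (S = 63): continuation = 1/1.06·[0.6133·20.9500 + 0.3867·68.2000] = 37.0000; exercise value = 43.0000 > continuation, so V_d = 43.0000 (exercise)
Node 0 (S = 105): continuation = 1/1.06·[0.6133·7.6421 + 0.3867·43.0000] = 20.1074; exercise value = 1.0000 ≤ continuation, so V_0 = 20.1074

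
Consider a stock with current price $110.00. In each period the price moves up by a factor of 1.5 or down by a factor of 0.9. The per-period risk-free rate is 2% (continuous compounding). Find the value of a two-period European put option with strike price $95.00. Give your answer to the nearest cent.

$3.62

Risk-neutral probability p = (e^0.02 − 0.9)/(1.5 − 0.9) = 0.1202/0.6000 = 0.2003
Terminal stock prices: S_uu = 247.5, S_ud = 148.5, S_dd = 89.1
Terminal payoffs (K − S): max(-152.5, 0) = 0, max(-53.5, 0) = 0, max(5.9, 0) = 5.9
Node u (S = 165): V_u = e^(−0.02)·[0.2003·0.0000 + 0.7997·0.0000] = 0.0000
Node d (S = 99): V_d = e^(−0.02)·[0.2003·0.0000 + 0.7997·5.9000] = 4.6246
Node 0 (S = 110): V_0 = e^(−0.02)·[0.2003·0.0000 + 0.7997·4.6246] = 3.6249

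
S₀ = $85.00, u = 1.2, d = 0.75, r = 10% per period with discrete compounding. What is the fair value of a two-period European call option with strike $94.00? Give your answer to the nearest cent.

Risk-neutral probability p = (1 + 0.1 − 0.75)/(1.2 − 0.75) = 0.3500/0.4500 = 0.7778
Terminal stock prices: S_uu = 122.4, S_ud = 76.5, S_dd = 47.81
Terminal payoffs (S − K): max(28.4, 0) = 28.4, max(-17.5, 0) = 0, max(-46.19, 0) = 0
Node u (S = 102): V_u = 1/1.1·[0.7778·28.4000 + 0.2222·0.0000] = 20.0808
Node d (S = 63.75): V_d = 1/1.1·[0.7778·0.0000 + 0.2222·0.0000] = 0.0000
Node 0 (S = 85): V_0 = 1/1.1·[0.7778·20.0808 + 0.2222·0.0000] = 14.1986

$14.20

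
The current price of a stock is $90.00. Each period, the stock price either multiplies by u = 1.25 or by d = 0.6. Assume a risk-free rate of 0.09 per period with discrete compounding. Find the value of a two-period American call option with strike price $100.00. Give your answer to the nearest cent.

$19.43

Risk-neutral probability p = (1 + 0.09 − 0.6)/(1.25 − 0.6) = 0.4900/0.6500 = 0.7538
Terminal stock prices: S_uu = 140.6, S_ud = 67.5, S_dd = 32.4
Terminal payoffs (S − K): max(40.62, 0) = 40.62, max(-32.5, 0) = 0, max(-67.6, 0) = 0
Node u (S = 112.5): continuation = 1/1.09·[0.7538·40.6250 + 0.2462·0.0000] = 28.0963; exercise value = 12.5000 ≤ continuation, so V_u = 28.0963
Node d (S = 54): continuation = 1/1.09·[0.7538·0.0000 + 0.2462·0.0000] = 0.0000; exercise value = 0.0000 ≤ continuation, so V_d = 0.0000
Node 0 (S = 90): continuation = 1/1.09·[0.7538·28.0963 + 0.2462·0.0000] = 19.4315; exercise value = 0.0000 ≤ continuation, so V_0 = 19.4315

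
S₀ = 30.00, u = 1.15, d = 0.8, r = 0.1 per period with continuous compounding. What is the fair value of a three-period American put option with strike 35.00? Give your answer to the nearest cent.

Risk-neutral probability p = (e^0.1 − 0.8)/(1.15 − 0.8) = 0.3052/0.3500 = 0.8719
Terminal stock prices: S_uuu = 45.63, S_uud = 31.74, S_udd = 22.08, S_ddd = 15.36
Terminal payoffs (K − S): max(-10.63, 0) = 0, max(3.26, 0) = 3.26, max(12.92, 0) = 12.92, max(19.64, 0) = 19.64
Node uu (S = 39.67): continuation = e^(−0.1)·[0.8719·0.0000 + 0.1281·3.2600] = 0.3778; exercise value = 0.0000 ≤ continuation, so V_uu = 0.3778
Node ud (S = 27.6): continuation = e^(−0.1)·[0.8719·3.2600 + 0.1281·12.9200] = 4.0693; exercise value = 7.4000 > continuation, so V_ud = 7.4000 (exercise)
Node dd (S = 19.2): continuation = e^(−0.1)·[0.8719·12.9200 + 0.1281·19.6400] = 12.4693; exercise value = 15.8000 > continuation, so V_dd = 15.8000 (exercise)
Node u (S = 34.5): continuation = e^(−0.1)·[0.8719·0.3778 + 0.1281·7.4000] = 1.1557; exercise value = 0.5000 ≤ continuation, so V_u = 1.1557
Node d (S = 24): continuation = e^(−0.1)·[0.8719·7.4000 + 0.1281·15.8000] = 7.6693; exercise value = 11.0000 > continuation, so V_d = 11.0000 (exercise)
Node 0 (S = 30): continuation = e^(−0.1)·[0.8719·1.1557 + 0.1281·11.0000] = 2.1866; exercise value = 5.0000 > continuation, so V_0 = 5.0000 (exercise)

5.00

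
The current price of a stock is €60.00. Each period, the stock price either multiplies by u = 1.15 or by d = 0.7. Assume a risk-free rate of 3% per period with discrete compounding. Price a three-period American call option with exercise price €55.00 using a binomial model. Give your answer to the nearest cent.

Risk-neutral probability p = (1 + 0.03 − 0.7)/(1.15 − 0.7) = 0.3300/0.4500 = 0.7333
Terminal stock prices: S_uuu = 91.25, S_uud = 55.54, S_udd = 33.81, S_ddd = 20.58
Terminal payoffs (S − K): max(36.25, 0) = 36.25, max(0.545, 0) = 0.545, max(-21.19, 0) = 0, max(-34.42, 0) = 0
Node uu (S = 79.35): continuation = 1/1.03·[0.7333·36.2525 + 0.2667·0.5450] = 25.9519; exercise value = 24.3500 ≤ continuation, so V_uu = 25.9519
Node ud (S = 48.3): continuation = 1/1.03·[0.7333·0.5450 + 0.2667·0.0000] = 0.3880; exercise value = 0.0000 ≤ continuation, so V_ud = 0.3880
Node dd (S = 29.4): continuation = 1/1.03·[0.7333·0.0000 + 0.2667·0.0000] = 0.0000; exercise value = 0.0000 ≤ continuation, so V_dd = 0.0000
Node u (S = 69): continuation = 1/1.03·[0.7333·25.9519 + 0.2667·0.3880] = 18.5776; exercise value = 14.0000 ≤ continuation, so V_u = 18.5776
Node d (S = 42): continuation = 1/1.03·[0.7333·0.3880 + 0.2667·0.0000] = 0.2763; exercise value = 0.0000 ≤ continuation, so V_d = 0.2763
Node 0 (S = 60): continuation = 1/1.03·[0.7333·18.5776 + 0.2667·0.2763] = 13.2983; exercise value = 5.0000 ≤ continuation, so V_0 = 13.2983

€13.30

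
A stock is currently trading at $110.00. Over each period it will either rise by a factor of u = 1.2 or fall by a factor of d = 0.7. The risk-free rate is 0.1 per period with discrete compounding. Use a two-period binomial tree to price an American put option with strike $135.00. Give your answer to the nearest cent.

$25.00

Risk-neutral probability p = (1 + 0.1 − 0.7)/(1.2 − 0.7) = 0.4000/0.5000 = 0.8000
Terminal stock prices: S_uu = 158.4, S_ud = 92.4, S_dd = 53.9
Terminal payoffs (K − S): max(-23.4, 0) = 0, max(42.6, 0) = 42.6, max(81.1, 0) = 81.1
Node u (S = 132): continuation = 1/1.1·[0.8000·0.0000 + 0.2000·42.6000] = 7.7455; exercise value = 3.0000 ≤ continuation, so V_u = 7.7455
Node d (S = 77): continuation = 1/1.1·[0.8000·42.6000 + 0.2000·81.1000] = 45.7273; exercise value = 58.0000 > continuation, so V_d = 58.0000 (exercise)
Node 0 (S = 110): continuation = 1/1.1·[0.8000·7.7455 + 0.2000·58.0000] = 16.1785; exercise value = 25.0000 > continuation, so V_0 = 25.0000 (exercise)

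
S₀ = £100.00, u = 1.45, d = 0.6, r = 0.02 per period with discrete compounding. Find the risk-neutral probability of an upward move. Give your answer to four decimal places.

Risk-neutral probability p = (1 + 0.02 − 0.6)/(1.45 − 0.6) = 0.4200/0.8500 = 0.4941

p = 0.4941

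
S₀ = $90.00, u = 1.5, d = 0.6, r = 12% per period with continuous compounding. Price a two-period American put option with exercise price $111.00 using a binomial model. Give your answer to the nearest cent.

Risk-neutral probability p = (e^0.12 − 0.6)/(1.5 − 0.6) = 0.5275/0.9000 = 0.5861
Terminal stock prices: S_uu = 202.5, S_ud = 81, S_dd = 32.4
Terminal payoffs (K − S): max(-91.5, 0) = 0, max(30, 0) = 30, max(78.6, 0) = 78.6
Node u (S = 135): continuation = e^(−0.12)·[0.5861·0.0000 + 0.4139·30.0000] = 11.0127; exercise value = 0.0000 ≤ continuation, so V_u = 11.0127
Node d (S = 54): continuation = e^(−0.12)·[0.5861·30.0000 + 0.4139·78.6000] = 44.4482; exercise value = 57.0000 > continuation, so V_d = 57.0000 (exercise)
Node 0 (S = 90): continuation = e^(−0.12)·[0.5861·11.0127 + 0.4139·57.0000] = 26.6488; exercise value = 21.0000 ≤ continuation, so V_0 = 26.6488

$26.65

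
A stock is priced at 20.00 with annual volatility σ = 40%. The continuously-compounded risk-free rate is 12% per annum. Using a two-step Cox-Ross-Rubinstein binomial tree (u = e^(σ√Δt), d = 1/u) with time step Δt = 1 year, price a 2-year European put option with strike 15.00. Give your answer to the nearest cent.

0.93

CRR parameters: u = e^(σ√Δt) = e^(0.4·√1) = 1.4918, d = 1/u = 0.6703
Per-period rate: rΔt = 0.12·1 = 0.12, so R = e^0.12 = 1.1275
Risk-neutral probability p = (e^0.12 − 0.6703)/(1.4918 − 0.6703) = 0.4572/0.8215 = 0.5565
Terminal stock prices: S_uu = 44.51, S_ud = 20, S_dd = 8.987
Terminal payoffs (K − S): max(-29.51, 0) = 0, max(-5, 0) = 0, max(6.013, 0) = 6.013
Node u (S = 29.84): V_u = e^(−0.12)·[0.5565·0.0000 + 0.4435·0.0000] = 0.0000
Node d (S = 13.41): V_d = e^(−0.12)·[0.5565·0.0000 + 0.4435·6.0134] = 2.3653
Node 0 (S = 20): V_0 = e^(−0.12)·[0.5565·0.0000 + 0.4435·2.3653] = 0.9304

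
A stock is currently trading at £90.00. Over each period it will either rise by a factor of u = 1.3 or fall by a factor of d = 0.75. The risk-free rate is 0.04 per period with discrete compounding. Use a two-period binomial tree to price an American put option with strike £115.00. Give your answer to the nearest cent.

£27.87

Risk-neutral probability p = (1 + 0.04 − 0.75)/(1.3 − 0.75) = 0.2900/0.5500 = 0.5273
Terminal stock prices: S_uu = 152.1, S_ud = 87.75, S_dd = 50.62
Terminal payoffs (K − S): max(-37.1, 0) = 0, max(27.25, 0) = 27.25, max(64.38, 0) = 64.38
Node u (S = 117): continuation = 1/1.04·[0.5273·0.0000 + 0.4727·27.2500] = 12.3864; exercise value = 0.0000 ≤ continuation, so V_u = 12.3864
Node d (S = 67.5): continuation = 1/1.04·[0.5273·27.2500 + 0.4727·64.3750] = 43.0769; exercise value = 47.5000 > continuation, so V_d = 47.5000 (exercise)
Node 0 (S = 90): continuation = 1/1.04·[0.5273·12.3864 + 0.4727·47.5000] = 27.8707; exercise value = 25.0000 ≤ continuation, so V_0 = 27.8707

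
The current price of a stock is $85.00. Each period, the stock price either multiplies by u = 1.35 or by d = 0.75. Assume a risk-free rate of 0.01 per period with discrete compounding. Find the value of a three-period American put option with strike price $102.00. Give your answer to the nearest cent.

$27.17

Risk-neutral probability p = (1 + 0.01 − 0.75)/(1.35 − 0.75) = 0.2600/0.6000 = 0.4333
Terminal stock prices: S_uuu = 209.1, S_uud = 116.2, S_udd = 64.55, S_ddd = 35.86
Terminal payoffs (K − S): max(-107.1, 0) = 0, max(-14.18, 0) = 0, max(37.45, 0) = 37.45, max(66.14, 0) = 66.14
Node uu (S = 154.9): continuation = 1/1.01·[0.4333·0.0000 + 0.5667·0.0000] = 0.0000; exercise value = 0.0000 ≤ continuation, so V_uu = 0.0000
Node ud (S = 86.06): continuation = 1/1.01·[0.4333·0.0000 + 0.5667·37.4531] = 21.0133; exercise value = 15.9375 ≤ continuation, so V_ud = 21.0133
Node dd (S = 47.81): continuation = 1/1.01·[0.4333·37.4531 + 0.5667·66.1406] = 53.1776; exercise value = 54.1875 > continuation, so V_dd = 54.1875 (exercise)
Node u (S = 114.8): continuation = 1/1.01·[0.4333·0.0000 + 0.5667·21.0133] = 11.7896; exercise value = 0.0000 ≤ continuation, so V_u = 11.7896
Node d (S = 63.75): continuation = 1/1.01·[0.4333·21.0133 + 0.5667·54.1875] = 39.4178; exercise value = 38.2500 ≤ continuation, so V_d = 39.4178
Node 0 (S = 85): continuation = 1/1.01·[0.4333·11.7896 + 0.5667·39.4178] = 27.1739; exercise value = 17.0000 ≤ continuation, so V_0 = 27.1739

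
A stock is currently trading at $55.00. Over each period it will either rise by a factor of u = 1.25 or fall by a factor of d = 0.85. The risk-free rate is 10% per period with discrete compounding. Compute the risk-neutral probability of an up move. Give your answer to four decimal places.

Risk-neutral probability p = (1 + 0.1 − 0.85)/(1.25 − 0.85) = 0.2500/0.4000 = 0.6250

p = 0.6250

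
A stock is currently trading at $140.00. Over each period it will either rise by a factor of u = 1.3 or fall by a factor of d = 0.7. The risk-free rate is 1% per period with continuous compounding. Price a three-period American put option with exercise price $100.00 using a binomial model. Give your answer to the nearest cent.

Risk-neutral probability p = (e^0.01 − 0.7)/(1.3 − 0.7) = 0.3101/0.6000 = 0.5168
Terminal stock prices: S_uuu = 307.6, S_uud = 165.6, S_udd = 89.18, S_ddd = 48.02
Terminal payoffs (K − S): max(-207.6, 0) = 0, max(-65.62, 0) = 0, max(10.82, 0) = 10.82, max(51.98, 0) = 51.98
Node uu (S = 236.6): continuation = e^(−0.01)·[0.5168·0.0000 + 0.4832·0.0000] = 0.0000; exercise value = 0.0000 ≤ continuation, so V_uu = 0.0000
Node ud (S = 127.4): continuation = e^(−0.01)·[0.5168·0.0000 + 0.4832·10.8200] = 5.1767; exercise value = 0.0000 ≤ continuation, so V_ud = 5.1767
Node dd (S = 68.6): continuation = e^(−0.01)·[0.5168·10.8200 + 0.4832·51.9800] = 30.4050; exercise value = 31.4000 > continuation, so V_dd = 31.4000 (exercise)
Node u (S = 182): continuation = e^(−0.01)·[0.5168·0.0000 + 0.4832·5.1767] = 2.4768; exercise value = 0.0000 ≤ continuation, so V_u = 2.4768
Node d (S = 98): continuation = e^(−0.01)·[0.5168·5.1767 + 0.4832·31.4000] = 17.6715; exercise value = 2.0000 ≤ continuation, so V_d = 17.6715
Node 0 (S = 140): continuation = e^(−0.01)·[0.5168·2.4768 + 0.4832·17.6715] = 9.7219; exercise value = 0.0000 ≤ continuation, so V_0 = 9.7219

$9.72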